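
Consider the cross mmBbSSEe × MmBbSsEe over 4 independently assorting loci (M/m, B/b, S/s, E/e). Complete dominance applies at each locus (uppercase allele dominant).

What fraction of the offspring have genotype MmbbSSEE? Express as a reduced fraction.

mmBbSSEe gametes: mBSE×4, mBSe×4, mbSE×4, mbSe×4
MmBbSsEe gametes: MBSE×1, MBSe×1, MBsE×1, MBse×1, MbSE×1, MbSe×1, MbsE×1, Mbse×1, mBSE×1, mBSe×1, mBsE×1, mBse×1, mbSE×1, mbSe×1, mbsE×1, mbse×1
mmBbSSEe×MmBbSsEe grid (16·16=256): MmBBSSEE=4 MmBBSSEe=8 MmBBSSee=4 MmBBSsEE=4 MmBBSsEe=8 MmBBSsee=4 MmBbSSEE=8 MmBbSSEe=16 MmBbSSee=8 MmBbSsEE=8 MmBbSsEe=16 MmBbSsee=8 MmbbSSEE=4 MmbbSSEe=8 MmbbSSee=4 MmbbSsEE=4 MmbbSsEe=8 MmbbSsee=4 mmBBSSEE=4 mmBBSSEe=8 mmBBSSee=4 mmBBSsEE=4 mmBBSsEe=8 mmBBSsee=4 mmBbSSEE=8 mmBbSSEe=16 mmBbSSee=8 mmBbSsEE=8 mmBbSsEe=16 mmBbSsee=8 mmbbSSEE=4 mmbbSSEe=8 mmbbSSee=4 mmbbSsEE=4 mmbbSsEe=8 mmbbSsee=4
MmbbSSEE hits 4/256; gcd=4; 4÷4/256÷4 = 1/64

P(MmbbSSEE) = 1/64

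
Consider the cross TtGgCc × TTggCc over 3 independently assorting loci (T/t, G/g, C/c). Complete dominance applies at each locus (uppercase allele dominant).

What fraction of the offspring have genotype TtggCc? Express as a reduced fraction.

TtGgCc gametes: TGC×1, TGc×1, TgC×1, Tgc×1, tGC×1, tGc×1, tgC×1, tgc×1
TTggCc gametes: TgC×4, Tgc×4
TtGgCc×TTggCc grid (8·8=64): TTGgCC=4 TTGgCc=8 TTGgcc=4 TTggCC=4 TTggCc=8 TTggcc=4 TtGgCC=4 TtGgCc=8 TtGgcc=4 TtggCC=4 TtggCc=8 Ttggcc=4
TtggCc hits 8/64; gcd=8; 8÷8/64÷8 = 1/8

P(TtggCc) = 1/8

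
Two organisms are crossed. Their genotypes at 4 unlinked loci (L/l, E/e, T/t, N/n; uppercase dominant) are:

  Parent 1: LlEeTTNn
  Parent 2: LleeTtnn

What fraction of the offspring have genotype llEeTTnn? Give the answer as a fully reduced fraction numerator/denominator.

LlEeTTNn gametes: LETN×2, LETn×2, LeTN×2, LeTn×2, lETN×2, lETn×2, leTN×2, leTn×2
LleeTtnn gametes: LeTn×4, Letn×4, leTn×4, letn×4
LlEeTTNn×LleeTtnn grid (16·16=256): LLEeTTNn=8 LLEeTTnn=8 LLEeTtNn=8 LLEeTtnn=8 LLeeTTNn=8 LLeeTTnn=8 LLeeTtNn=8 LLeeTtnn=8 LlEeTTNn=16 LlEeTTnn=16 LlEeTtNn=16 LlEeTtnn=16 LleeTTNn=16 LleeTTnn=16 LleeTtNn=16 LleeTtnn=16 llEeTTNn=8 llEeTTnn=8 llEeTtNn=8 llEeTtnn=8 lleeTTNn=8 lleeTTnn=8 lleeTtNn=8 lleeTtnn=8
llEeTTnn hits 8/256; gcd=8; 8÷8/256÷8 = 1/32

P(llEeTTnn) = 1/32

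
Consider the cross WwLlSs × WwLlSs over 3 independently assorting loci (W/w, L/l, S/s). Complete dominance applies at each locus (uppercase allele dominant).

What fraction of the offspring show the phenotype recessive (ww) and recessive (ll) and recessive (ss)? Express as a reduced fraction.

P(ww ll ss) = 1/64

WwLlSs gametes: WLS×1, WLs×1, WlS×1, Wls×1, wLS×1, wLs×1, wlS×1, wls×1
WwLlSs gametes: WLS×1, WLs×1, WlS×1, Wls×1, wLS×1, wLs×1, wlS×1, wls×1
WwLlSs×WwLlSs grid (8·8=64): WWLLSS=1 WWLLSs=2 WWLLss=1 WWLlSS=2 WWLlSs=4 WWLlss=2 WWllSS=1 WWllSs=2 WWllss=1 WwLLSS=2 WwLLSs=4 WwLLss=2 WwLlSS=4 WwLlSs=8 WwLlss=4 WwllSS=2 WwllSs=4 Wwllss=2 wwLLSS=1 wwLLSs=2 wwLLss=1 wwLlSS=2 wwLlSs=4 wwLlss=2 wwllSS=1 wwllSs=2 wwllss=1
ww ll ss hits 1/64; gcd=1; 1÷1/64÷1 = 1/64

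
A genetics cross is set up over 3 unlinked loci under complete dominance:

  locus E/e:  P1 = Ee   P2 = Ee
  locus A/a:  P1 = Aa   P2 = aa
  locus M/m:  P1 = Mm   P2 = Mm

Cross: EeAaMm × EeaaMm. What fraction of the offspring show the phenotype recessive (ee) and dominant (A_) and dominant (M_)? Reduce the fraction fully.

EeAaMm gametes: EAM×1, EAm×1, EaM×1, Eam×1, eAM×1, eAm×1, eaM×1, eam×1
EeaaMm gametes: EaM×2, Eam×2, eaM×2, eam×2
EeAaMm×EeaaMm grid (8·8=64): EEAaMM=2 EEAaMm=4 EEAamm=2 EEaaMM=2 EEaaMm=4 EEaamm=2 EeAaMM=4 EeAaMm=8 EeAamm=4 EeaaMM=4 EeaaMm=8 Eeaamm=4 eeAaMM=2 eeAaMm=4 eeAamm=2 eeaaMM=2 eeaaMm=4 eeaamm=2
ee A_ M_ hits 6/64; gcd=2; 6÷2/64÷2 = 3/32

P(ee A_ M_) = 3/32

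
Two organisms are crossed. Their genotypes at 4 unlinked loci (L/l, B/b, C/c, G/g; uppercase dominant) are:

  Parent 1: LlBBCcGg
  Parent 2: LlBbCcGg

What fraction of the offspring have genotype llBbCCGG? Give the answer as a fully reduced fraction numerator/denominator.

P(llBbCCGG) = 1/128

LlBBCcGg gametes: LBCG×2, LBCg×2, LBcG×2, LBcg×2, lBCG×2, lBCg×2, lBcG×2, lBcg×2
LlBbCcGg gametes: LBCG×1, LBCg×1, LBcG×1, LBcg×1, LbCG×1, LbCg×1, LbcG×1, Lbcg×1, lBCG×1, lBCg×1, lBcG×1, lBcg×1, lbCG×1, lbCg×1, lbcG×1, lbcg×1
LlBBCcGg×LlBbCcGg grid (16·16=256): LLBBCCGG=2 LLBBCCGg=4 LLBBCCgg=2 LLBBCcGG=4 LLBBCcGg=8 LLBBCcgg=4 LLBBccGG=2 LLBBccGg=4 LLBBccgg=2 LLBbCCGG=2 LLBbCCGg=4 LLBbCCgg=2 LLBbCcGG=4 LLBbCcGg=8 LLBbCcgg=4 LLBbccGG=2 LLBbccGg=4 LLBbccgg=2 LlBBCCGG=4 LlBBCCGg=8 LlBBCCgg=4 LlBBCcGG=8 LlBBCcGg=16 LlBBCcgg=8 LlBBccGG=4 LlBBccGg=8 LlBBccgg=4 LlBbCCGG=4 LlBbCCGg=8 LlBbCCgg=4 LlBbCcGG=8 LlBbCcGg=16 LlBbCcgg=8 LlBbccGG=4 LlBbccGg=8 LlBbccgg=4 llBBCCGG=2 llBBCCGg=4 llBBCCgg=2 llBBCcGG=4 llBBCcGg=8 llBBCcgg=4 llBBccGG=2 llBBccGg=4 llBBccgg=2 llBbCCGG=2 llBbCCGg=4 llBbCCgg=2 llBbCcGG=4 llBbCcGg=8 llBbCcgg=4 llBbccGG=2 llBbccGg=4 llBbccgg=2
llBbCCGG hits 2/256; gcd=2; 2÷2/256÷2 = 1/128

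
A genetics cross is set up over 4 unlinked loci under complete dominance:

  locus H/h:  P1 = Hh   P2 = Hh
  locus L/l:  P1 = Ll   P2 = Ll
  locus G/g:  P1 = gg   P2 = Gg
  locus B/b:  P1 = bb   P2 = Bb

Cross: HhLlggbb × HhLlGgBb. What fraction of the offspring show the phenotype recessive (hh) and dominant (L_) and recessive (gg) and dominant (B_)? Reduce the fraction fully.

HhLlggbb gametes: HLgb×4, Hlgb×4, hLgb×4, hlgb×4
HhLlGgBb gametes: HLGB×1, HLGb×1, HLgB×1, HLgb×1, HlGB×1, HlGb×1, HlgB×1, Hlgb×1, hLGB×1, hLGb×1, hLgB×1, hLgb×1, hlGB×1, hlGb×1, hlgB×1, hlgb×1
HhLlggbb×HhLlGgBb grid (16·16=256): HHLLGgBb=4 HHLLGgbb=4 HHLLggBb=4 HHLLggbb=4 HHLlGgBb=8 HHLlGgbb=8 HHLlggBb=8 HHLlggbb=8 HHllGgBb=4 HHllGgbb=4 HHllggBb=4 HHllggbb=4 HhLLGgBb=8 HhLLGgbb=8 HhLLggBb=8 HhLLggbb=8 HhLlGgBb=16 HhLlGgbb=16 HhLlggBb=16 HhLlggbb=16 HhllGgBb=8 HhllGgbb=8 HhllggBb=8 Hhllggbb=8 hhLLGgBb=4 hhLLGgbb=4 hhLLggBb=4 hhLLggbb=4 hhLlGgBb=8 hhLlGgbb=8 hhLlggBb=8 hhLlggbb=8 hhllGgBb=4 hhllGgbb=4 hhllggBb=4 hhllggbb=4
hh L_ gg B_ hits 12/256; gcd=4; 12÷4/256÷4 = 3/64

P(hh L_ gg B_) = 3/64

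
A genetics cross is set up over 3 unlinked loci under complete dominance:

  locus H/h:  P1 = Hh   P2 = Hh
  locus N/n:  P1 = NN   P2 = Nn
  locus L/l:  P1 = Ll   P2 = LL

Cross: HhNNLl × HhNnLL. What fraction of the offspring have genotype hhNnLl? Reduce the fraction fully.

HhNNLl gametes: HNL×2, HNl×2, hNL×2, hNl×2
HhNnLL gametes: HNL×2, HnL×2, hNL×2, hnL×2
HhNNLl×HhNnLL grid (8·8=64): HHNNLL=4 HHNNLl=4 HHNnLL=4 HHNnLl=4 HhNNLL=8 HhNNLl=8 HhNnLL=8 HhNnLl=8 hhNNLL=4 hhNNLl=4 hhNnLL=4 hhNnLl=4
hhNnLl hits 4/64; gcd=4; 4÷4/64÷4 = 1/16

P(hhNnLl) = 1/16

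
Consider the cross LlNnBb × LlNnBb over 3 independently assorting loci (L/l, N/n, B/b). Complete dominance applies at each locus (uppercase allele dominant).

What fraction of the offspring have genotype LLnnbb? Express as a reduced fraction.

P(LLnnbb) = 1/64

LlNnBb gametes: LNB×1, LNb×1, LnB×1, Lnb×1, lNB×1, lNb×1, lnB×1, lnb×1
LlNnBb gametes: LNB×1, LNb×1, LnB×1, Lnb×1, lNB×1, lNb×1, lnB×1, lnb×1
LlNnBb×LlNnBb grid (8·8=64): LLNNBB=1 LLNNBb=2 LLNNbb=1 LLNnBB=2 LLNnBb=4 LLNnbb=2 LLnnBB=1 LLnnBb=2 LLnnbb=1 LlNNBB=2 LlNNBb=4 LlNNbb=2 LlNnBB=4 LlNnBb=8 LlNnbb=4 LlnnBB=2 LlnnBb=4 Llnnbb=2 llNNBB=1 llNNBb=2 llNNbb=1 llNnBB=2 llNnBb=4 llNnbb=2 llnnBB=1 llnnBb=2 llnnbb=1
LLnnbb hits 1/64; gcd=1; 1÷1/64÷1 = 1/64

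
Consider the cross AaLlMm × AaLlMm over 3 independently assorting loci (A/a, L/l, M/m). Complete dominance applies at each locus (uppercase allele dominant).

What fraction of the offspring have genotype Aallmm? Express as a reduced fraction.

AaLlMm gametes: ALM×1, ALm×1, AlM×1, Alm×1, aLM×1, aLm×1, alM×1, alm×1
AaLlMm gametes: ALM×1, ALm×1, AlM×1, Alm×1, aLM×1, aLm×1, alM×1, alm×1
AaLlMm×AaLlMm grid (8·8=64): AALLMM=1 AALLMm=2 AALLmm=1 AALlMM=2 AALlMm=4 AALlmm=2 AAllMM=1 AAllMm=2 AAllmm=1 AaLLMM=2 AaLLMm=4 AaLLmm=2 AaLlMM=4 AaLlMm=8 AaLlmm=4 AallMM=2 AallMm=4 Aallmm=2 aaLLMM=1 aaLLMm=2 aaLLmm=1 aaLlMM=2 aaLlMm=4 aaLlmm=2 aallMM=1 aallMm=2 aallmm=1
Aallmm hits 2/64; gcd=2; 2÷2/64÷2 = 1/32

P(Aallmm) = 1/32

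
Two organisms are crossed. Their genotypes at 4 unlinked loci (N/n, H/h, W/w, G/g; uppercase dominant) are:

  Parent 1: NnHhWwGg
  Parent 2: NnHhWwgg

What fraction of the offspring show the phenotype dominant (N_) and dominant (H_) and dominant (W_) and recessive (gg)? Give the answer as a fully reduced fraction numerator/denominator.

NnHhWwGg gametes: NHWG×1, NHWg×1, NHwG×1, NHwg×1, NhWG×1, NhWg×1, NhwG×1, Nhwg×1, nHWG×1, nHWg×1, nHwG×1, nHwg×1, nhWG×1, nhWg×1, nhwG×1, nhwg×1
NnHhWwgg gametes: NHWg×2, NHwg×2, NhWg×2, Nhwg×2, nHWg×2, nHwg×2, nhWg×2, nhwg×2
NnHhWwGg×NnHhWwgg grid (16·16=256): NNHHWWGg=2 NNHHWWgg=2 NNHHWwGg=4 NNHHWwgg=4 NNHHwwGg=2 NNHHwwgg=2 NNHhWWGg=4 NNHhWWgg=4 NNHhWwGg=8 NNHhWwgg=8 NNHhwwGg=4 NNHhwwgg=4 NNhhWWGg=2 NNhhWWgg=2 NNhhWwGg=4 NNhhWwgg=4 NNhhwwGg=2 NNhhwwgg=2 NnHHWWGg=4 NnHHWWgg=4 NnHHWwGg=8 NnHHWwgg=8 NnHHwwGg=4 NnHHwwgg=4 NnHhWWGg=8 NnHhWWgg=8 NnHhWwGg=16 NnHhWwgg=16 NnHhwwGg=8 NnHhwwgg=8 NnhhWWGg=4 NnhhWWgg=4 NnhhWwGg=8 NnhhWwgg=8 NnhhwwGg=4 Nnhhwwgg=4 nnHHWWGg=2 nnHHWWgg=2 nnHHWwGg=4 nnHHWwgg=4 nnHHwwGg=2 nnHHwwgg=2 nnHhWWGg=4 nnHhWWgg=4 nnHhWwGg=8 nnHhWwgg=8 nnHhwwGg=4 nnHhwwgg=4 nnhhWWGg=2 nnhhWWgg=2 nnhhWwGg=4 nnhhWwgg=4 nnhhwwGg=2 nnhhwwgg=2
N_ H_ W_ gg hits 54/256; gcd=2; 54÷2/256÷2 = 27/128

P(N_ H_ W_ gg) = 27/128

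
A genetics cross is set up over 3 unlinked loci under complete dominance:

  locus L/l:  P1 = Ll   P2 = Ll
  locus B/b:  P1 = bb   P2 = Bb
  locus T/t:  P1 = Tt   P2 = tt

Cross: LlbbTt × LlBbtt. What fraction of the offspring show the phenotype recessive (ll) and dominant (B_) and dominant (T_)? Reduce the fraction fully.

P(ll B_ T_) = 1/16

LlbbTt gametes: LbT×2, Lbt×2, lbT×2, lbt×2
LlBbtt gametes: LBt×2, Lbt×2, lBt×2, lbt×2
LlbbTt×LlBbtt grid (8·8=64): LLBbTt=4 LLBbtt=4 LLbbTt=4 LLbbtt=4 LlBbTt=8 LlBbtt=8 LlbbTt=8 Llbbtt=8 llBbTt=4 llBbtt=4 llbbTt=4 llbbtt=4
ll B_ T_ hits 4/64; gcd=4; 4÷4/64÷4 = 1/16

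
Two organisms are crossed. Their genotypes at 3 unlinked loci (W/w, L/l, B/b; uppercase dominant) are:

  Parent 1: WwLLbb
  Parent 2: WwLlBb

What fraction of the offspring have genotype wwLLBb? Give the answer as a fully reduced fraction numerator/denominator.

P(wwLLBb) = 1/16

WwLLbb gametes: WLb×4, wLb×4
WwLlBb gametes: WLB×1, WLb×1, WlB×1, Wlb×1, wLB×1, wLb×1, wlB×1, wlb×1
WwLLbb×WwLlBb grid (8·8=64): WWLLBb=4 WWLLbb=4 WWLlBb=4 WWLlbb=4 WwLLBb=8 WwLLbb=8 WwLlBb=8 WwLlbb=8 wwLLBb=4 wwLLbb=4 wwLlBb=4 wwLlbb=4
wwLLBb hits 4/64; gcd=4; 4÷4/64÷4 = 1/16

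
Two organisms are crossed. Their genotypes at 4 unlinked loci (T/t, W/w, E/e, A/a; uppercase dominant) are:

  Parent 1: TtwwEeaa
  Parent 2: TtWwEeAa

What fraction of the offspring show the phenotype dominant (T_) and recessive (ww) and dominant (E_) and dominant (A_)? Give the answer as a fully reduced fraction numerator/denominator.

TtwwEeaa gametes: TwEa×4, Twea×4, twEa×4, twea×4
TtWwEeAa gametes: TWEA×1, TWEa×1, TWeA×1, TWea×1, TwEA×1, TwEa×1, TweA×1, Twea×1, tWEA×1, tWEa×1, tWeA×1, tWea×1, twEA×1, twEa×1, tweA×1, twea×1
TtwwEeaa×TtWwEeAa grid (16·16=256): TTWwEEAa=4 TTWwEEaa=4 TTWwEeAa=8 TTWwEeaa=8 TTWweeAa=4 TTWweeaa=4 TTwwEEAa=4 TTwwEEaa=4 TTwwEeAa=8 TTwwEeaa=8 TTwweeAa=4 TTwweeaa=4 TtWwEEAa=8 TtWwEEaa=8 TtWwEeAa=16 TtWwEeaa=16 TtWweeAa=8 TtWweeaa=8 TtwwEEAa=8 TtwwEEaa=8 TtwwEeAa=16 TtwwEeaa=16 TtwweeAa=8 Ttwweeaa=8 ttWwEEAa=4 ttWwEEaa=4 ttWwEeAa=8 ttWwEeaa=8 ttWweeAa=4 ttWweeaa=4 ttwwEEAa=4 ttwwEEaa=4 ttwwEeAa=8 ttwwEeaa=8 ttwweeAa=4 ttwweeaa=4
T_ ww E_ A_ hits 36/256; gcd=4; 36÷4/256÷4 = 9/64

P(T_ ww E_ A_) = 9/64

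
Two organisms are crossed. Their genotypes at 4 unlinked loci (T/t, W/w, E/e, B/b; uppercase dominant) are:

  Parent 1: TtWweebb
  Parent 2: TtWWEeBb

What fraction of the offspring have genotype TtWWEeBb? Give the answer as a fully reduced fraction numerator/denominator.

TtWweebb gametes: TWeb×4, Tweb×4, tWeb×4, tweb×4
TtWWEeBb gametes: TWEB×2, TWEb×2, TWeB×2, TWeb×2, tWEB×2, tWEb×2, tWeB×2, tWeb×2
TtWweebb×TtWWEeBb grid (16·16=256): TTWWEeBb=8 TTWWEebb=8 TTWWeeBb=8 TTWWeebb=8 TTWwEeBb=8 TTWwEebb=8 TTWweeBb=8 TTWweebb=8 TtWWEeBb=16 TtWWEebb=16 TtWWeeBb=16 TtWWeebb=16 TtWwEeBb=16 TtWwEebb=16 TtWweeBb=16 TtWweebb=16 ttWWEeBb=8 ttWWEebb=8 ttWWeeBb=8 ttWWeebb=8 ttWwEeBb=8 ttWwEebb=8 ttWweeBb=8 ttWweebb=8
TtWWEeBb hits 16/256; gcd=16; 16÷16/256÷16 = 1/16

P(TtWWEeBb) = 1/16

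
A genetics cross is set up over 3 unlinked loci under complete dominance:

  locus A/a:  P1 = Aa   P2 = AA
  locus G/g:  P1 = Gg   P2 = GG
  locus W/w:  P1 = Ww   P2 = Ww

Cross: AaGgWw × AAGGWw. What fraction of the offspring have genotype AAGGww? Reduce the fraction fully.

P(AAGGww) = 1/16

AaGgWw gametes: AGW×1, AGw×1, AgW×1, Agw×1, aGW×1, aGw×1, agW×1, agw×1
AAGGWw gametes: AGW×4, AGw×4
AaGgWw×AAGGWw grid (8·8=64): AAGGWW=4 AAGGWw=8 AAGGww=4 AAGgWW=4 AAGgWw=8 AAGgww=4 AaGGWW=4 AaGGWw=8 AaGGww=4 AaGgWW=4 AaGgWw=8 AaGgww=4
AAGGww hits 4/64; gcd=4; 4÷4/64÷4 = 1/16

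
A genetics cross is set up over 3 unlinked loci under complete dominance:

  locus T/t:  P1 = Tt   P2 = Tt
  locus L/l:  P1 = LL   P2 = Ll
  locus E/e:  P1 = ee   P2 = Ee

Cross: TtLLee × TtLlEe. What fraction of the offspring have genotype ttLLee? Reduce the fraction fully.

TtLLee gametes: TLe×4, tLe×4
TtLlEe gametes: TLE×1, TLe×1, TlE×1, Tle×1, tLE×1, tLe×1, tlE×1, tle×1
TtLLee×TtLlEe grid (8·8=64): TTLLEe=4 TTLLee=4 TTLlEe=4 TTLlee=4 TtLLEe=8 TtLLee=8 TtLlEe=8 TtLlee=8 ttLLEe=4 ttLLee=4 ttLlEe=4 ttLlee=4
ttLLee hits 4/64; gcd=4; 4÷4/64÷4 = 1/16

P(ttLLee) = 1/16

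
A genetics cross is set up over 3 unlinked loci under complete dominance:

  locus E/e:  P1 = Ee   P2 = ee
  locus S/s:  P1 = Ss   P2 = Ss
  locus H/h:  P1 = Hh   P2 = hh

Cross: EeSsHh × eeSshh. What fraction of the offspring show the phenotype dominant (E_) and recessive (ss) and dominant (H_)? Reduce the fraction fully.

EeSsHh gametes: ESH×1, ESh×1, EsH×1, Esh×1, eSH×1, eSh×1, esH×1, esh×1
eeSshh gametes: eSh×4, esh×4
EeSsHh×eeSshh grid (8·8=64): EeSSHh=4 EeSShh=4 EeSsHh=8 EeSshh=8 EessHh=4 Eesshh=4 eeSSHh=4 eeSShh=4 eeSsHh=8 eeSshh=8 eessHh=4 eesshh=4
E_ ss H_ hits 4/64; gcd=4; 4÷4/64÷4 = 1/16

P(E_ ss H_) = 1/16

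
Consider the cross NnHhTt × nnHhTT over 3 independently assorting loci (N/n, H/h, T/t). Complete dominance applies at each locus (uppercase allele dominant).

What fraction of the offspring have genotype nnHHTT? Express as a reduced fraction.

NnHhTt gametes: NHT×1, NHt×1, NhT×1, Nht×1, nHT×1, nHt×1, nhT×1, nht×1
nnHhTT gametes: nHT×4, nhT×4
NnHhTt×nnHhTT grid (8·8=64): NnHHTT=4 NnHHTt=4 NnHhTT=8 NnHhTt=8 NnhhTT=4 NnhhTt=4 nnHHTT=4 nnHHTt=4 nnHhTT=8 nnHhTt=8 nnhhTT=4 nnhhTt=4
nnHHTT hits 4/64; gcd=4; 4÷4/64÷4 = 1/16

P(nnHHTT) = 1/16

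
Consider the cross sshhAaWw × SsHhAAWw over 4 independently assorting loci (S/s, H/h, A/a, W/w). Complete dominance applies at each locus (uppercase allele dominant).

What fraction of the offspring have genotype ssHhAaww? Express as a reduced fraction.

sshhAaWw gametes: shAW×4, shAw×4, shaW×4, shaw×4
SsHhAAWw gametes: SHAW×2, SHAw×2, ShAW×2, ShAw×2, sHAW×2, sHAw×2, shAW×2, shAw×2
sshhAaWw×SsHhAAWw grid (16·16=256): SsHhAAWW=8 SsHhAAWw=16 SsHhAAww=8 SsHhAaWW=8 SsHhAaWw=16 SsHhAaww=8 SshhAAWW=8 SshhAAWw=16 SshhAAww=8 SshhAaWW=8 SshhAaWw=16 SshhAaww=8 ssHhAAWW=8 ssHhAAWw=16 ssHhAAww=8 ssHhAaWW=8 ssHhAaWw=16 ssHhAaww=8 sshhAAWW=8 sshhAAWw=16 sshhAAww=8 sshhAaWW=8 sshhAaWw=16 sshhAaww=8
ssHhAaww hits 8/256; gcd=8; 8÷8/256÷8 = 1/32

P(ssHhAaww) = 1/32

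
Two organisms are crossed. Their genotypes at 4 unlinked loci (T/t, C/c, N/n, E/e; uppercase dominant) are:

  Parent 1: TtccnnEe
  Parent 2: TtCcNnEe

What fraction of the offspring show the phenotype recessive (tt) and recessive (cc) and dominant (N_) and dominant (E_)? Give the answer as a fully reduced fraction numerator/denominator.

TtccnnEe gametes: TcnE×4, Tcne×4, tcnE×4, tcne×4
TtCcNnEe gametes: TCNE×1, TCNe×1, TCnE×1, TCne×1, TcNE×1, TcNe×1, TcnE×1, Tcne×1, tCNE×1, tCNe×1, tCnE×1, tCne×1, tcNE×1, tcNe×1, tcnE×1, tcne×1
TtccnnEe×TtCcNnEe grid (16·16=256): TTCcNnEE=4 TTCcNnEe=8 TTCcNnee=4 TTCcnnEE=4 TTCcnnEe=8 TTCcnnee=4 TTccNnEE=4 TTccNnEe=8 TTccNnee=4 TTccnnEE=4 TTccnnEe=8 TTccnnee=4 TtCcNnEE=8 TtCcNnEe=16 TtCcNnee=8 TtCcnnEE=8 TtCcnnEe=16 TtCcnnee=8 TtccNnEE=8 TtccNnEe=16 TtccNnee=8 TtccnnEE=8 TtccnnEe=16 Ttccnnee=8 ttCcNnEE=4 ttCcNnEe=8 ttCcNnee=4 ttCcnnEE=4 ttCcnnEe=8 ttCcnnee=4 ttccNnEE=4 ttccNnEe=8 ttccNnee=4 ttccnnEE=4 ttccnnEe=8 ttccnnee=4
tt cc N_ E_ hits 12/256; gcd=4; 12÷4/256÷4 = 3/64

P(tt cc N_ E_) = 3/64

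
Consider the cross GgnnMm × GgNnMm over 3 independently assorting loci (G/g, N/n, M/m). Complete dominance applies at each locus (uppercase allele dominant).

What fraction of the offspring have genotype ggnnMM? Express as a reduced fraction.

P(ggnnMM) = 1/32

GgnnMm gametes: GnM×2, Gnm×2, gnM×2, gnm×2
GgNnMm gametes: GNM×1, GNm×1, GnM×1, Gnm×1, gNM×1, gNm×1, gnM×1, gnm×1
GgnnMm×GgNnMm grid (8·8=64): GGNnMM=2 GGNnMm=4 GGNnmm=2 GGnnMM=2 GGnnMm=4 GGnnmm=2 GgNnMM=4 GgNnMm=8 GgNnmm=4 GgnnMM=4 GgnnMm=8 Ggnnmm=4 ggNnMM=2 ggNnMm=4 ggNnmm=2 ggnnMM=2 ggnnMm=4 ggnnmm=2
ggnnMM hits 2/64; gcd=2; 2÷2/64÷2 = 1/32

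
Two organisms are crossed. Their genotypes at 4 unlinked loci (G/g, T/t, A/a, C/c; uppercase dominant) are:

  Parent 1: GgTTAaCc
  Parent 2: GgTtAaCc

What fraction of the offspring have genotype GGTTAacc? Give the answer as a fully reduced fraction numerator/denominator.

GgTTAaCc gametes: GTAC×2, GTAc×2, GTaC×2, GTac×2, gTAC×2, gTAc×2, gTaC×2, gTac×2
GgTtAaCc gametes: GTAC×1, GTAc×1, GTaC×1, GTac×1, GtAC×1, GtAc×1, GtaC×1, Gtac×1, gTAC×1, gTAc×1, gTaC×1, gTac×1, gtAC×1, gtAc×1, gtaC×1, gtac×1
GgTTAaCc×GgTtAaCc grid (16·16=256): GGTTAACC=2 GGTTAACc=4 GGTTAAcc=2 GGTTAaCC=4 GGTTAaCc=8 GGTTAacc=4 GGTTaaCC=2 GGTTaaCc=4 GGTTaacc=2 GGTtAACC=2 GGTtAACc=4 GGTtAAcc=2 GGTtAaCC=4 GGTtAaCc=8 GGTtAacc=4 GGTtaaCC=2 GGTtaaCc=4 GGTtaacc=2 GgTTAACC=4 GgTTAACc=8 GgTTAAcc=4 GgTTAaCC=8 GgTTAaCc=16 GgTTAacc=8 GgTTaaCC=4 GgTTaaCc=8 GgTTaacc=4 GgTtAACC=4 GgTtAACc=8 GgTtAAcc=4 GgTtAaCC=8 GgTtAaCc=16 GgTtAacc=8 GgTtaaCC=4 GgTtaaCc=8 GgTtaacc=4 ggTTAACC=2 ggTTAACc=4 ggTTAAcc=2 ggTTAaCC=4 ggTTAaCc=8 ggTTAacc=4 ggTTaaCC=2 ggTTaaCc=4 ggTTaacc=2 ggTtAACC=2 ggTtAACc=4 ggTtAAcc=2 ggTtAaCC=4 ggTtAaCc=8 ggTtAacc=4 ggTtaaCC=2 ggTtaaCc=4 ggTtaacc=2
GGTTAacc hits 4/256; gcd=4; 4÷4/256÷4 = 1/64

P(GGTTAacc) = 1/64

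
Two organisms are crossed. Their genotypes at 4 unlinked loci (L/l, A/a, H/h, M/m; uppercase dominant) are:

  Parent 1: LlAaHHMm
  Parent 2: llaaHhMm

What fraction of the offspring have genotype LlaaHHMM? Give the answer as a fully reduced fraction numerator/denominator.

LlAaHHMm gametes: LAHM×2, LAHm×2, LaHM×2, LaHm×2, lAHM×2, lAHm×2, laHM×2, laHm×2
llaaHhMm gametes: laHM×4, laHm×4, lahM×4, lahm×4
LlAaHHMm×llaaHhMm grid (16·16=256): LlAaHHMM=8 LlAaHHMm=16 LlAaHHmm=8 LlAaHhMM=8 LlAaHhMm=16 LlAaHhmm=8 LlaaHHMM=8 LlaaHHMm=16 LlaaHHmm=8 LlaaHhMM=8 LlaaHhMm=16 LlaaHhmm=8 llAaHHMM=8 llAaHHMm=16 llAaHHmm=8 llAaHhMM=8 llAaHhMm=16 llAaHhmm=8 llaaHHMM=8 llaaHHMm=16 llaaHHmm=8 llaaHhMM=8 llaaHhMm=16 llaaHhmm=8
LlaaHHMM hits 8/256; gcd=8; 8÷8/256÷8 = 1/32

P(LlaaHHMM) = 1/32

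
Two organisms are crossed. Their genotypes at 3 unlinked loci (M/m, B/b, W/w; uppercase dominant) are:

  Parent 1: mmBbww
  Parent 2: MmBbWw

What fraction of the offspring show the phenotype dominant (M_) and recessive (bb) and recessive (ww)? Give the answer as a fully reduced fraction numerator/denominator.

P(M_ bb ww) = 1/16

mmBbww gametes: mBw×4, mbw×4
MmBbWw gametes: MBW×1, MBw×1, MbW×1, Mbw×1, mBW×1, mBw×1, mbW×1, mbw×1
mmBbww×MmBbWw grid (8·8=64): MmBBWw=4 MmBBww=4 MmBbWw=8 MmBbww=8 MmbbWw=4 Mmbbww=4 mmBBWw=4 mmBBww=4 mmBbWw=8 mmBbww=8 mmbbWw=4 mmbbww=4
M_ bb ww hits 4/64; gcd=4; 4÷4/64÷4 = 1/16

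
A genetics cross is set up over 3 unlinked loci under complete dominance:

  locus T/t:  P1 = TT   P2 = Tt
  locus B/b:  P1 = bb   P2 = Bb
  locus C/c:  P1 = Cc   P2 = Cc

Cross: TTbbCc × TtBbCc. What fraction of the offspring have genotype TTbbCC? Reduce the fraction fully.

TTbbCc gametes: TbC×4, Tbc×4
TtBbCc gametes: TBC×1, TBc×1, TbC×1, Tbc×1, tBC×1, tBc×1, tbC×1, tbc×1
TTbbCc×TtBbCc grid (8·8=64): TTBbCC=4 TTBbCc=8 TTBbcc=4 TTbbCC=4 TTbbCc=8 TTbbcc=4 TtBbCC=4 TtBbCc=8 TtBbcc=4 TtbbCC=4 TtbbCc=8 Ttbbcc=4
TTbbCC hits 4/64; gcd=4; 4÷4/64÷4 = 1/16

P(TTbbCC) = 1/16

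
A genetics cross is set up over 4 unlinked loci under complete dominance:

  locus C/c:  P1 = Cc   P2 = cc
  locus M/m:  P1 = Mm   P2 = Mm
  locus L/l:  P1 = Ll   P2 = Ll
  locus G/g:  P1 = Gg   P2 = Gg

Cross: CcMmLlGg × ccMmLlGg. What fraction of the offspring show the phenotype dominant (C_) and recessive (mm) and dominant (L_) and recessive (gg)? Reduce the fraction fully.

P(C_ mm L_ gg) = 3/128

CcMmLlGg gametes: CMLG×1, CMLg×1, CMlG×1, CMlg×1, CmLG×1, CmLg×1, CmlG×1, Cmlg×1, cMLG×1, cMLg×1, cMlG×1, cMlg×1, cmLG×1, cmLg×1, cmlG×1, cmlg×1
ccMmLlGg gametes: cMLG×2, cMLg×2, cMlG×2, cMlg×2, cmLG×2, cmLg×2, cmlG×2, cmlg×2
CcMmLlGg×ccMmLlGg grid (16·16=256): CcMMLLGG=2 CcMMLLGg=4 CcMMLLgg=2 CcMMLlGG=4 CcMMLlGg=8 CcMMLlgg=4 CcMMllGG=2 CcMMllGg=4 CcMMllgg=2 CcMmLLGG=4 CcMmLLGg=8 CcMmLLgg=4 CcMmLlGG=8 CcMmLlGg=16 CcMmLlgg=8 CcMmllGG=4 CcMmllGg=8 CcMmllgg=4 CcmmLLGG=2 CcmmLLGg=4 CcmmLLgg=2 CcmmLlGG=4 CcmmLlGg=8 CcmmLlgg=4 CcmmllGG=2 CcmmllGg=4 Ccmmllgg=2 ccMMLLGG=2 ccMMLLGg=4 ccMMLLgg=2 ccMMLlGG=4 ccMMLlGg=8 ccMMLlgg=4 ccMMllGG=2 ccMMllGg=4 ccMMllgg=2 ccMmLLGG=4 ccMmLLGg=8 ccMmLLgg=4 ccMmLlGG=8 ccMmLlGg=16 ccMmLlgg=8 ccMmllGG=4 ccMmllGg=8 ccMmllgg=4 ccmmLLGG=2 ccmmLLGg=4 ccmmLLgg=2 ccmmLlGG=4 ccmmLlGg=8 ccmmLlgg=4 ccmmllGG=2 ccmmllGg=4 ccmmllgg=2
C_ mm L_ gg hits 6/256; gcd=2; 6÷2/256÷2 = 3/128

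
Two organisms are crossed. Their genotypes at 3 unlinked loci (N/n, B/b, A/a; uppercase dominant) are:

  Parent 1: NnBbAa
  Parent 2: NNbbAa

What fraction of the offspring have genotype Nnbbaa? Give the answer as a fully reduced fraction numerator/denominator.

P(Nnbbaa) = 1/16

NnBbAa gametes: NBA×1, NBa×1, NbA×1, Nba×1, nBA×1, nBa×1, nbA×1, nba×1
NNbbAa gametes: NbA×4, Nba×4
NnBbAa×NNbbAa grid (8·8=64): NNBbAA=4 NNBbAa=8 NNBbaa=4 NNbbAA=4 NNbbAa=8 NNbbaa=4 NnBbAA=4 NnBbAa=8 NnBbaa=4 NnbbAA=4 NnbbAa=8 Nnbbaa=4
Nnbbaa hits 4/64; gcd=4; 4÷4/64÷4 = 1/16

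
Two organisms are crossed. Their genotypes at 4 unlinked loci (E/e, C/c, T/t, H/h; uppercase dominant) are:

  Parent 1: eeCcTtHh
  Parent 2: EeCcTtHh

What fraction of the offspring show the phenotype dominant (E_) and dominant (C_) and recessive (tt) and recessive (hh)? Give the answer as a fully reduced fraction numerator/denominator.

P(E_ C_ tt hh) = 3/128

eeCcTtHh gametes: eCTH×2, eCTh×2, eCtH×2, eCth×2, ecTH×2, ecTh×2, ectH×2, ecth×2
EeCcTtHh gametes: ECTH×1, ECTh×1, ECtH×1, ECth×1, EcTH×1, EcTh×1, EctH×1, Ecth×1, eCTH×1, eCTh×1, eCtH×1, eCth×1, ecTH×1, ecTh×1, ectH×1, ecth×1
eeCcTtHh×EeCcTtHh grid (16·16=256): EeCCTTHH=2 EeCCTTHh=4 EeCCTThh=2 EeCCTtHH=4 EeCCTtHh=8 EeCCTthh=4 EeCCttHH=2 EeCCttHh=4 EeCCtthh=2 EeCcTTHH=4 EeCcTTHh=8 EeCcTThh=4 EeCcTtHH=8 EeCcTtHh=16 EeCcTthh=8 EeCcttHH=4 EeCcttHh=8 EeCctthh=4 EeccTTHH=2 EeccTTHh=4 EeccTThh=2 EeccTtHH=4 EeccTtHh=8 EeccTthh=4 EeccttHH=2 EeccttHh=4 Eecctthh=2 eeCCTTHH=2 eeCCTTHh=4 eeCCTThh=2 eeCCTtHH=4 eeCCTtHh=8 eeCCTthh=4 eeCCttHH=2 eeCCttHh=4 eeCCtthh=2 eeCcTTHH=4 eeCcTTHh=8 eeCcTThh=4 eeCcTtHH=8 eeCcTtHh=16 eeCcTthh=8 eeCcttHH=4 eeCcttHh=8 eeCctthh=4 eeccTTHH=2 eeccTTHh=4 eeccTThh=2 eeccTtHH=4 eeccTtHh=8 eeccTthh=4 eeccttHH=2 eeccttHh=4 eecctthh=2
E_ C_ tt hh hits 6/256; gcd=2; 6÷2/256÷2 = 3/128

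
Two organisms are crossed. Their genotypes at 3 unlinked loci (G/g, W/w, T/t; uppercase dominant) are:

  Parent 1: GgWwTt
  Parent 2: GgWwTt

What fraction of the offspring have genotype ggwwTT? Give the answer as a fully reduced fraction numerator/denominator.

GgWwTt gametes: GWT×1, GWt×1, GwT×1, Gwt×1, gWT×1, gWt×1, gwT×1, gwt×1
GgWwTt gametes: GWT×1, GWt×1, GwT×1, Gwt×1, gWT×1, gWt×1, gwT×1, gwt×1
GgWwTt×GgWwTt grid (8·8=64): GGWWTT=1 GGWWTt=2 GGWWtt=1 GGWwTT=2 GGWwTt=4 GGWwtt=2 GGwwTT=1 GGwwTt=2 GGwwtt=1 GgWWTT=2 GgWWTt=4 GgWWtt=2 GgWwTT=4 GgWwTt=8 GgWwtt=4 GgwwTT=2 GgwwTt=4 Ggwwtt=2 ggWWTT=1 ggWWTt=2 ggWWtt=1 ggWwTT=2 ggWwTt=4 ggWwtt=2 ggwwTT=1 ggwwTt=2 ggwwtt=1
ggwwTT hits 1/64; gcd=1; 1÷1/64÷1 = 1/64

P(ggwwTT) = 1/64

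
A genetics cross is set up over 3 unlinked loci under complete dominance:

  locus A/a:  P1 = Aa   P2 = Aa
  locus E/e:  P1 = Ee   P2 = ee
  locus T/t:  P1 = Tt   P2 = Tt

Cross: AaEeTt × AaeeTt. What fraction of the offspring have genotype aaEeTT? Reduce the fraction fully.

P(aaEeTT) = 1/32

AaEeTt gametes: AET×1, AEt×1, AeT×1, Aet×1, aET×1, aEt×1, aeT×1, aet×1
AaeeTt gametes: AeT×2, Aet×2, aeT×2, aet×2
AaEeTt×AaeeTt grid (8·8=64): AAEeTT=2 AAEeTt=4 AAEett=2 AAeeTT=2 AAeeTt=4 AAeett=2 AaEeTT=4 AaEeTt=8 AaEett=4 AaeeTT=4 AaeeTt=8 Aaeett=4 aaEeTT=2 aaEeTt=4 aaEett=2 aaeeTT=2 aaeeTt=4 aaeett=2
aaEeTT hits 2/64; gcd=2; 2÷2/64÷2 = 1/32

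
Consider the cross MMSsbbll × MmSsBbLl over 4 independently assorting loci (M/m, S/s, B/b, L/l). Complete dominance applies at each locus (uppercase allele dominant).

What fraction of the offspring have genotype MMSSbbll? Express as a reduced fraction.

P(MMSSbbll) = 1/32

MMSsbbll gametes: MSbl×8, Msbl×8
MmSsBbLl gametes: MSBL×1, MSBl×1, MSbL×1, MSbl×1, MsBL×1, MsBl×1, MsbL×1, Msbl×1, mSBL×1, mSBl×1, mSbL×1, mSbl×1, msBL×1, msBl×1, msbL×1, msbl×1
MMSsbbll×MmSsBbLl grid (16·16=256): MMSSBbLl=8 MMSSBbll=8 MMSSbbLl=8 MMSSbbll=8 MMSsBbLl=16 MMSsBbll=16 MMSsbbLl=16 MMSsbbll=16 MMssBbLl=8 MMssBbll=8 MMssbbLl=8 MMssbbll=8 MmSSBbLl=8 MmSSBbll=8 MmSSbbLl=8 MmSSbbll=8 MmSsBbLl=16 MmSsBbll=16 MmSsbbLl=16 MmSsbbll=16 MmssBbLl=8 MmssBbll=8 MmssbbLl=8 Mmssbbll=8
MMSSbbll hits 8/256; gcd=8; 8÷8/256÷8 = 1/32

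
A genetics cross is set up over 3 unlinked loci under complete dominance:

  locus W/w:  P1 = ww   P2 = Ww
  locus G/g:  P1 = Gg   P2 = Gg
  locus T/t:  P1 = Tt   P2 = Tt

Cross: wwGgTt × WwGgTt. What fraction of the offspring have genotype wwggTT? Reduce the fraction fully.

P(wwggTT) = 1/32

wwGgTt gametes: wGT×2, wGt×2, wgT×2, wgt×2
WwGgTt gametes: WGT×1, WGt×1, WgT×1, Wgt×1, wGT×1, wGt×1, wgT×1, wgt×1
wwGgTt×WwGgTt grid (8·8=64): WwGGTT=2 WwGGTt=4 WwGGtt=2 WwGgTT=4 WwGgTt=8 WwGgtt=4 WwggTT=2 WwggTt=4 Wwggtt=2 wwGGTT=2 wwGGTt=4 wwGGtt=2 wwGgTT=4 wwGgTt=8 wwGgtt=4 wwggTT=2 wwggTt=4 wwggtt=2
wwggTT hits 2/64; gcd=2; 2÷2/64÷2 = 1/32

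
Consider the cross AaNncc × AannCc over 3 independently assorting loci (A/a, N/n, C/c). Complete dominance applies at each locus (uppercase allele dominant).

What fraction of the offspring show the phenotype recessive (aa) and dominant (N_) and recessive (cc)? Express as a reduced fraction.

AaNncc gametes: ANc×2, Anc×2, aNc×2, anc×2
AannCc gametes: AnC×2, Anc×2, anC×2, anc×2
AaNncc×AannCc grid (8·8=64): AANnCc=4 AANncc=4 AAnnCc=4 AAnncc=4 AaNnCc=8 AaNncc=8 AannCc=8 Aanncc=8 aaNnCc=4 aaNncc=4 aannCc=4 aanncc=4
aa N_ cc hits 4/64; gcd=4; 4÷4/64÷4 = 1/16

P(aa N_ cc) = 1/16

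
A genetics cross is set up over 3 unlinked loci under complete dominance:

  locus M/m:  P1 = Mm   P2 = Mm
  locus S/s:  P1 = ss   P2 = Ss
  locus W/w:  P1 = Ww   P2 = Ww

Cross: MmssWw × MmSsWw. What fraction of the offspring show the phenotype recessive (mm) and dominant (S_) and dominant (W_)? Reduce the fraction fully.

P(mm S_ W_) = 3/32

MmssWw gametes: MsW×2, Msw×2, msW×2, msw×2
MmSsWw gametes: MSW×1, MSw×1, MsW×1, Msw×1, mSW×1, mSw×1, msW×1, msw×1
MmssWw×MmSsWw grid (8·8=64): MMSsWW=2 MMSsWw=4 MMSsww=2 MMssWW=2 MMssWw=4 MMssww=2 MmSsWW=4 MmSsWw=8 MmSsww=4 MmssWW=4 MmssWw=8 Mmssww=4 mmSsWW=2 mmSsWw=4 mmSsww=2 mmssWW=2 mmssWw=4 mmssww=2
mm S_ W_ hits 6/64; gcd=2; 6÷2/64÷2 = 3/32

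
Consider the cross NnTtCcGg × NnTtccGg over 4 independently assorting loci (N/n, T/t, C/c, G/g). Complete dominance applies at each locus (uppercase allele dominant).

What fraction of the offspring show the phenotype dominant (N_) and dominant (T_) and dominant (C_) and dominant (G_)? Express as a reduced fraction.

NnTtCcGg gametes: NTCG×1, NTCg×1, NTcG×1, NTcg×1, NtCG×1, NtCg×1, NtcG×1, Ntcg×1, nTCG×1, nTCg×1, nTcG×1, nTcg×1, ntCG×1, ntCg×1, ntcG×1, ntcg×1
NnTtccGg gametes: NTcG×2, NTcg×2, NtcG×2, Ntcg×2, nTcG×2, nTcg×2, ntcG×2, ntcg×2
NnTtCcGg×NnTtccGg grid (16·16=256): NNTTCcGG=2 NNTTCcGg=4 NNTTCcgg=2 NNTTccGG=2 NNTTccGg=4 NNTTccgg=2 NNTtCcGG=4 NNTtCcGg=8 NNTtCcgg=4 NNTtccGG=4 NNTtccGg=8 NNTtccgg=4 NNttCcGG=2 NNttCcGg=4 NNttCcgg=2 NNttccGG=2 NNttccGg=4 NNttccgg=2 NnTTCcGG=4 NnTTCcGg=8 NnTTCcgg=4 NnTTccGG=4 NnTTccGg=8 NnTTccgg=4 NnTtCcGG=8 NnTtCcGg=16 NnTtCcgg=8 NnTtccGG=8 NnTtccGg=16 NnTtccgg=8 NnttCcGG=4 NnttCcGg=8 NnttCcgg=4 NnttccGG=4 NnttccGg=8 Nnttccgg=4 nnTTCcGG=2 nnTTCcGg=4 nnTTCcgg=2 nnTTccGG=2 nnTTccGg=4 nnTTccgg=2 nnTtCcGG=4 nnTtCcGg=8 nnTtCcgg=4 nnTtccGG=4 nnTtccGg=8 nnTtccgg=4 nnttCcGG=2 nnttCcGg=4 nnttCcgg=2 nnttccGG=2 nnttccGg=4 nnttccgg=2
N_ T_ C_ G_ hits 54/256; gcd=2; 54÷2/256÷2 = 27/128

P(N_ T_ C_ G_) = 27/128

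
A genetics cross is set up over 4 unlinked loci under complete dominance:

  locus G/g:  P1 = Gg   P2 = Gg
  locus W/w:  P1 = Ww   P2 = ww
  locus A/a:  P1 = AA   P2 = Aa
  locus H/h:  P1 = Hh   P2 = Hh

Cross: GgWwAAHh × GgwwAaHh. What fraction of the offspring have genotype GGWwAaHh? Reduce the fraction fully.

GgWwAAHh gametes: GWAH×2, GWAh×2, GwAH×2, GwAh×2, gWAH×2, gWAh×2, gwAH×2, gwAh×2
GgwwAaHh gametes: GwAH×2, GwAh×2, GwaH×2, Gwah×2, gwAH×2, gwAh×2, gwaH×2, gwah×2
GgWwAAHh×GgwwAaHh grid (16·16=256): GGWwAAHH=4 GGWwAAHh=8 GGWwAAhh=4 GGWwAaHH=4 GGWwAaHh=8 GGWwAahh=4 GGwwAAHH=4 GGwwAAHh=8 GGwwAAhh=4 GGwwAaHH=4 GGwwAaHh=8 GGwwAahh=4 GgWwAAHH=8 GgWwAAHh=16 GgWwAAhh=8 GgWwAaHH=8 GgWwAaHh=16 GgWwAahh=8 GgwwAAHH=8 GgwwAAHh=16 GgwwAAhh=8 GgwwAaHH=8 GgwwAaHh=16 GgwwAahh=8 ggWwAAHH=4 ggWwAAHh=8 ggWwAAhh=4 ggWwAaHH=4 ggWwAaHh=8 ggWwAahh=4 ggwwAAHH=4 ggwwAAHh=8 ggwwAAhh=4 ggwwAaHH=4 ggwwAaHh=8 ggwwAahh=4
GGWwAaHh hits 8/256; gcd=8; 8÷8/256÷8 = 1/32

P(GGWwAaHh) = 1/32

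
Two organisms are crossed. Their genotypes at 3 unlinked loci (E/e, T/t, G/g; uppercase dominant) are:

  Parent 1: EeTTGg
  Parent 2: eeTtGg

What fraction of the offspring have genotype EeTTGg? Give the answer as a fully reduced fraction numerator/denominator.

EeTTGg gametes: ETG×2, ETg×2, eTG×2, eTg×2
eeTtGg gametes: eTG×2, eTg×2, etG×2, etg×2
EeTTGg×eeTtGg grid (8·8=64): EeTTGG=4 EeTTGg=8 EeTTgg=4 EeTtGG=4 EeTtGg=8 EeTtgg=4 eeTTGG=4 eeTTGg=8 eeTTgg=4 eeTtGG=4 eeTtGg=8 eeTtgg=4
EeTTGg hits 8/64; gcd=8; 8÷8/64÷8 = 1/8

P(EeTTGg) = 1/8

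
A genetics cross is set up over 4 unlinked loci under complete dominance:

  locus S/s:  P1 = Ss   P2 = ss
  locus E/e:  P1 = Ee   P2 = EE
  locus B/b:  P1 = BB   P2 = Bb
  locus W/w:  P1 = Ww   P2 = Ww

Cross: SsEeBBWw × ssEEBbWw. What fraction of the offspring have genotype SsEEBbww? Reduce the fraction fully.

SsEeBBWw gametes: SEBW×2, SEBw×2, SeBW×2, SeBw×2, sEBW×2, sEBw×2, seBW×2, seBw×2
ssEEBbWw gametes: sEBW×4, sEBw×4, sEbW×4, sEbw×4
SsEeBBWw×ssEEBbWw grid (16·16=256): SsEEBBWW=8 SsEEBBWw=16 SsEEBBww=8 SsEEBbWW=8 SsEEBbWw=16 SsEEBbww=8 SsEeBBWW=8 SsEeBBWw=16 SsEeBBww=8 SsEeBbWW=8 SsEeBbWw=16 SsEeBbww=8 ssEEBBWW=8 ssEEBBWw=16 ssEEBBww=8 ssEEBbWW=8 ssEEBbWw=16 ssEEBbww=8 ssEeBBWW=8 ssEeBBWw=16 ssEeBBww=8 ssEeBbWW=8 ssEeBbWw=16 ssEeBbww=8
SsEEBbww hits 8/256; gcd=8; 8÷8/256÷8 = 1/32

P(SsEEBbww) = 1/32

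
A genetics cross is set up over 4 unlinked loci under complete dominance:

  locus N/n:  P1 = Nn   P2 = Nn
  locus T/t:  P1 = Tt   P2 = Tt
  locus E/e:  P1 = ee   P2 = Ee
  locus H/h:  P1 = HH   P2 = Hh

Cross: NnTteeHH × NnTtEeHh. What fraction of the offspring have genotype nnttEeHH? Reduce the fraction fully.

P(nnttEeHH) = 1/64

NnTteeHH gametes: NTeH×4, NteH×4, nTeH×4, nteH×4
NnTtEeHh gametes: NTEH×1, NTEh×1, NTeH×1, NTeh×1, NtEH×1, NtEh×1, NteH×1, Nteh×1, nTEH×1, nTEh×1, nTeH×1, nTeh×1, ntEH×1, ntEh×1, nteH×1, nteh×1
NnTteeHH×NnTtEeHh grid (16·16=256): NNTTEeHH=4 NNTTEeHh=4 NNTTeeHH=4 NNTTeeHh=4 NNTtEeHH=8 NNTtEeHh=8 NNTteeHH=8 NNTteeHh=8 NNttEeHH=4 NNttEeHh=4 NNtteeHH=4 NNtteeHh=4 NnTTEeHH=8 NnTTEeHh=8 NnTTeeHH=8 NnTTeeHh=8 NnTtEeHH=16 NnTtEeHh=16 NnTteeHH=16 NnTteeHh=16 NnttEeHH=8 NnttEeHh=8 NntteeHH=8 NntteeHh=8 nnTTEeHH=4 nnTTEeHh=4 nnTTeeHH=4 nnTTeeHh=4 nnTtEeHH=8 nnTtEeHh=8 nnTteeHH=8 nnTteeHh=8 nnttEeHH=4 nnttEeHh=4 nntteeHH=4 nntteeHh=4
nnttEeHH hits 4/256; gcd=4; 4÷4/256÷4 = 1/64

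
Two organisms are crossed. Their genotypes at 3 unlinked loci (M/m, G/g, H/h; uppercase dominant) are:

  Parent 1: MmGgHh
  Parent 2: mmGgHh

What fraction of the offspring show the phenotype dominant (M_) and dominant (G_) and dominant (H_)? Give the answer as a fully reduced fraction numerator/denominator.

MmGgHh gametes: MGH×1, MGh×1, MgH×1, Mgh×1, mGH×1, mGh×1, mgH×1, mgh×1
mmGgHh gametes: mGH×2, mGh×2, mgH×2, mgh×2
MmGgHh×mmGgHh grid (8·8=64): MmGGHH=2 MmGGHh=4 MmGGhh=2 MmGgHH=4 MmGgHh=8 MmGghh=4 MmggHH=2 MmggHh=4 Mmgghh=2 mmGGHH=2 mmGGHh=4 mmGGhh=2 mmGgHH=4 mmGgHh=8 mmGghh=4 mmggHH=2 mmggHh=4 mmgghh=2
M_ G_ H_ hits 18/64; gcd=2; 18÷2/64÷2 = 9/32

P(M_ G_ H_) = 9/32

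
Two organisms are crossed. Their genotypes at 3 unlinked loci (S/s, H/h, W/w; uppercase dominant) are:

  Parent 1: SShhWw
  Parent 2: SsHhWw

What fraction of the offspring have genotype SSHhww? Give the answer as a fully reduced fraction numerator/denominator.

P(SSHhww) = 1/16

SShhWw gametes: ShW×4, Shw×4
SsHhWw gametes: SHW×1, SHw×1, ShW×1, Shw×1, sHW×1, sHw×1, shW×1, shw×1
SShhWw×SsHhWw grid (8·8=64): SSHhWW=4 SSHhWw=8 SSHhww=4 SShhWW=4 SShhWw=8 SShhww=4 SsHhWW=4 SsHhWw=8 SsHhww=4 SshhWW=4 SshhWw=8 Sshhww=4
SSHhww hits 4/64; gcd=4; 4÷4/64÷4 = 1/16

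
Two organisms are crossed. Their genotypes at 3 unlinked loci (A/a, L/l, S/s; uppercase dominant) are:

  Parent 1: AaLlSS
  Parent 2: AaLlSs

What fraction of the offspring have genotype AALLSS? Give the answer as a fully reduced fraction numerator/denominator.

AaLlSS gametes: ALS×2, AlS×2, aLS×2, alS×2
AaLlSs gametes: ALS×1, ALs×1, AlS×1, Als×1, aLS×1, aLs×1, alS×1, als×1
AaLlSS×AaLlSs grid (8·8=64): AALLSS=2 AALLSs=2 AALlSS=4 AALlSs=4 AAllSS=2 AAllSs=2 AaLLSS=4 AaLLSs=4 AaLlSS=8 AaLlSs=8 AallSS=4 AallSs=4 aaLLSS=2 aaLLSs=2 aaLlSS=4 aaLlSs=4 aallSS=2 aallSs=2
AALLSS hits 2/64; gcd=2; 2÷2/64÷2 = 1/32

P(AALLSS) = 1/32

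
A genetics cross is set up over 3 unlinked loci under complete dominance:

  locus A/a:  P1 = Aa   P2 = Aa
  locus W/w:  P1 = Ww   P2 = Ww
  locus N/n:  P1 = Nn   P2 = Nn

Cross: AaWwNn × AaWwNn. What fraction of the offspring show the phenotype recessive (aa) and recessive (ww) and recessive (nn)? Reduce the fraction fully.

AaWwNn gametes: AWN×1, AWn×1, AwN×1, Awn×1, aWN×1, aWn×1, awN×1, awn×1
AaWwNn gametes: AWN×1, AWn×1, AwN×1, Awn×1, aWN×1, aWn×1, awN×1, awn×1
AaWwNn×AaWwNn grid (8·8=64): AAWWNN=1 AAWWNn=2 AAWWnn=1 AAWwNN=2 AAWwNn=4 AAWwnn=2 AAwwNN=1 AAwwNn=2 AAwwnn=1 AaWWNN=2 AaWWNn=4 AaWWnn=2 AaWwNN=4 AaWwNn=8 AaWwnn=4 AawwNN=2 AawwNn=4 Aawwnn=2 aaWWNN=1 aaWWNn=2 aaWWnn=1 aaWwNN=2 aaWwNn=4 aaWwnn=2 aawwNN=1 aawwNn=2 aawwnn=1
aa ww nn hits 1/64; gcd=1; 1÷1/64÷1 = 1/64

P(aa ww nn) = 1/64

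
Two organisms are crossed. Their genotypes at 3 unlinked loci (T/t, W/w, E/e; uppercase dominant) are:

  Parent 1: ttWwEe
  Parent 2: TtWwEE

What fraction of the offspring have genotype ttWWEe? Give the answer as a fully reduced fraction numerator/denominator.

ttWwEe gametes: tWE×2, tWe×2, twE×2, twe×2
TtWwEE gametes: TWE×2, TwE×2, tWE×2, twE×2
ttWwEe×TtWwEE grid (8·8=64): TtWWEE=4 TtWWEe=4 TtWwEE=8 TtWwEe=8 TtwwEE=4 TtwwEe=4 ttWWEE=4 ttWWEe=4 ttWwEE=8 ttWwEe=8 ttwwEE=4 ttwwEe=4
ttWWEe hits 4/64; gcd=4; 4÷4/64÷4 = 1/16

P(ttWWEe) = 1/16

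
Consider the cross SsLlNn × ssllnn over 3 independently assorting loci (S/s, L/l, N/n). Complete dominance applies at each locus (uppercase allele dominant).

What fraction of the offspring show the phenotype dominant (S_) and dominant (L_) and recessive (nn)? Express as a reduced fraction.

SsLlNn gametes: SLN×1, SLn×1, SlN×1, Sln×1, sLN×1, sLn×1, slN×1, sln×1
ssllnn gametes: sln×8
SsLlNn×ssllnn grid (8·8=64): SsLlNn=8 SsLlnn=8 SsllNn=8 Ssllnn=8 ssLlNn=8 ssLlnn=8 ssllNn=8 ssllnn=8
S_ L_ nn hits 8/64; gcd=8; 8÷8/64÷8 = 1/8

P(S_ L_ nn) = 1/8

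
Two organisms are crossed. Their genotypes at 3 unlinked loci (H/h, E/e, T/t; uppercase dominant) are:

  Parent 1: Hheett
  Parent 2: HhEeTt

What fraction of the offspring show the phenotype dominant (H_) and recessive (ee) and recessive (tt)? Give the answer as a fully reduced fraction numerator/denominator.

P(H_ ee tt) = 3/16

Hheett gametes: Het×4, het×4
HhEeTt gametes: HET×1, HEt×1, HeT×1, Het×1, hET×1, hEt×1, heT×1, het×1
Hheett×HhEeTt grid (8·8=64): HHEeTt=4 HHEett=4 HHeeTt=4 HHeett=4 HhEeTt=8 HhEett=8 HheeTt=8 Hheett=8 hhEeTt=4 hhEett=4 hheeTt=4 hheett=4
H_ ee tt hits 12/64; gcd=4; 12÷4/64÷4 = 3/16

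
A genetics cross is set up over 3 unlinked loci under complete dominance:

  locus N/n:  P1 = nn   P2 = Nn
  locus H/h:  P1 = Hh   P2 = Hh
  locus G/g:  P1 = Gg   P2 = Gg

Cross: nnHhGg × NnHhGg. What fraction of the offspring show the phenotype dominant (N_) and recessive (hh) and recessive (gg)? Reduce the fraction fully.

nnHhGg gametes: nHG×2, nHg×2, nhG×2, nhg×2
NnHhGg gametes: NHG×1, NHg×1, NhG×1, Nhg×1, nHG×1, nHg×1, nhG×1, nhg×1
nnHhGg×NnHhGg grid (8·8=64): NnHHGG=2 NnHHGg=4 NnHHgg=2 NnHhGG=4 NnHhGg=8 NnHhgg=4 NnhhGG=2 NnhhGg=4 Nnhhgg=2 nnHHGG=2 nnHHGg=4 nnHHgg=2 nnHhGG=4 nnHhGg=8 nnHhgg=4 nnhhGG=2 nnhhGg=4 nnhhgg=2
N_ hh gg hits 2/64; gcd=2; 2÷2/64÷2 = 1/32

P(N_ hh gg) = 1/32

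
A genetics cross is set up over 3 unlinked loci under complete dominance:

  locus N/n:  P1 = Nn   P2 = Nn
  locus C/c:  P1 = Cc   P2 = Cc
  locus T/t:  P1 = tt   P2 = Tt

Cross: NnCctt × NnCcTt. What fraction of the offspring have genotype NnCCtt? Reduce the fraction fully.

P(NnCCtt) = 1/16

NnCctt gametes: NCt×2, Nct×2, nCt×2, nct×2
NnCcTt gametes: NCT×1, NCt×1, NcT×1, Nct×1, nCT×1, nCt×1, ncT×1, nct×1
NnCctt×NnCcTt grid (8·8=64): NNCCTt=2 NNCCtt=2 NNCcTt=4 NNCctt=4 NNccTt=2 NNcctt=2 NnCCTt=4 NnCCtt=4 NnCcTt=8 NnCctt=8 NnccTt=4 Nncctt=4 nnCCTt=2 nnCCtt=2 nnCcTt=4 nnCctt=4 nnccTt=2 nncctt=2
NnCCtt hits 4/64; gcd=4; 4÷4/64÷4 = 1/16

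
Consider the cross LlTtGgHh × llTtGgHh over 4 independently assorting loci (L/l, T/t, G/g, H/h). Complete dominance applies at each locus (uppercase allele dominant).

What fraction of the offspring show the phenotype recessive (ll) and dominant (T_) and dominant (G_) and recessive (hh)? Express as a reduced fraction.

LlTtGgHh gametes: LTGH×1, LTGh×1, LTgH×1, LTgh×1, LtGH×1, LtGh×1, LtgH×1, Ltgh×1, lTGH×1, lTGh×1, lTgH×1, lTgh×1, ltGH×1, ltGh×1, ltgH×1, ltgh×1
llTtGgHh gametes: lTGH×2, lTGh×2, lTgH×2, lTgh×2, ltGH×2, ltGh×2, ltgH×2, ltgh×2
LlTtGgHh×llTtGgHh grid (16·16=256): LlTTGGHH=2 LlTTGGHh=4 LlTTGGhh=2 LlTTGgHH=4 LlTTGgHh=8 LlTTGghh=4 LlTTggHH=2 LlTTggHh=4 LlTTgghh=2 LlTtGGHH=4 LlTtGGHh=8 LlTtGGhh=4 LlTtGgHH=8 LlTtGgHh=16 LlTtGghh=8 LlTtggHH=4 LlTtggHh=8 LlTtgghh=4 LlttGGHH=2 LlttGGHh=4 LlttGGhh=2 LlttGgHH=4 LlttGgHh=8 LlttGghh=4 LlttggHH=2 LlttggHh=4 Llttgghh=2 llTTGGHH=2 llTTGGHh=4 llTTGGhh=2 llTTGgHH=4 llTTGgHh=8 llTTGghh=4 llTTggHH=2 llTTggHh=4 llTTgghh=2 llTtGGHH=4 llTtGGHh=8 llTtGGhh=4 llTtGgHH=8 llTtGgHh=16 llTtGghh=8 llTtggHH=4 llTtggHh=8 llTtgghh=4 llttGGHH=2 llttGGHh=4 llttGGhh=2 llttGgHH=4 llttGgHh=8 llttGghh=4 llttggHH=2 llttggHh=4 llttgghh=2
ll T_ G_ hh hits 18/256; gcd=2; 18÷2/256÷2 = 9/128

P(ll T_ G_ hh) = 9/128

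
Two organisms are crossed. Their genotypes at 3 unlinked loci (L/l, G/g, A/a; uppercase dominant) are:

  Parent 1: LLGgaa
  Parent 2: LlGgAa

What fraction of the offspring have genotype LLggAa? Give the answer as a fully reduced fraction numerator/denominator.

P(LLggAa) = 1/16

LLGgaa gametes: LGa×4, Lga×4
LlGgAa gametes: LGA×1, LGa×1, LgA×1, Lga×1, lGA×1, lGa×1, lgA×1, lga×1
LLGgaa×LlGgAa grid (8·8=64): LLGGAa=4 LLGGaa=4 LLGgAa=8 LLGgaa=8 LLggAa=4 LLggaa=4 LlGGAa=4 LlGGaa=4 LlGgAa=8 LlGgaa=8 LlggAa=4 Llggaa=4
LLggAa hits 4/64; gcd=4; 4÷4/64÷4 = 1/16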